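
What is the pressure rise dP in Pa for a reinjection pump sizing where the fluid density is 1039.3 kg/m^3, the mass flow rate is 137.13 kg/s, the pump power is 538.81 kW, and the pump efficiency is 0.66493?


dP = P_pump * rho * eta / mdot
dP = 538.81 * 1039.3 * 0.66493 / 137.13
dP = 2715.314 kPa
Convert: 2715.314 kPa * 1000.0 = 2.7153e+06 Pa
dP = 2.7153e+06 Pa


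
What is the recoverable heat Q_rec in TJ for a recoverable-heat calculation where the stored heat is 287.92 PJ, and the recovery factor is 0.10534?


Q_rec = Q_s * RF
Q_rec = 287.92 * 0.10534
Q_rec = 30.32949 PJ
Convert: 30.32949 PJ * 1000.0 = 30329 TJ
Q_rec = 30329 TJ


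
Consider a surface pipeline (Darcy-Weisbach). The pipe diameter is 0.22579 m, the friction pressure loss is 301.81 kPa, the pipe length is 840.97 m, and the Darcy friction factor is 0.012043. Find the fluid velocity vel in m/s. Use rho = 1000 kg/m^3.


vel = sqrt(dP*1000*2*D / (f*L*rho))
vel = sqrt(301.81*1000*2*0.22579 / (0.012043*840.97*1000))
vel = 3.6684 m/s


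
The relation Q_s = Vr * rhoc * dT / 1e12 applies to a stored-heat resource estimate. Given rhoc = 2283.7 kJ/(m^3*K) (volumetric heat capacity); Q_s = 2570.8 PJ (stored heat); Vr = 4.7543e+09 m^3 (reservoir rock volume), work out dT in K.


dT = Q_s * 1e12 / (Vr * rhoc)
dT = 2570.8 * 1e12 / (4.7543e+09 * 2283.7)
dT = 236.78 K


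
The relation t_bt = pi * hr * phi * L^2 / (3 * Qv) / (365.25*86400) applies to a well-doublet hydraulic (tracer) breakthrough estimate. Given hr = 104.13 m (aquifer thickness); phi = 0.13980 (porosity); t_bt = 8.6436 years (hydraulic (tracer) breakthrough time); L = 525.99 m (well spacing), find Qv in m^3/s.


Qv = pi*hr*phi*L^2 / (3*t_bt*365.25*86400)
Qv = pi*104.13*0.13980*525.99^2 / (3*8.6436*365.25*86400)
Qv = 0.015462 m^3/s


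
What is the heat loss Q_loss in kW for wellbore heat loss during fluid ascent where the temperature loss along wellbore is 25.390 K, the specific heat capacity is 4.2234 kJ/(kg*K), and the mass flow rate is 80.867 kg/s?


Q_loss = mdot * cp * dT
Q_loss = 80.867 * 4.2234 * 25.390
Q_loss = 8671.5 kW


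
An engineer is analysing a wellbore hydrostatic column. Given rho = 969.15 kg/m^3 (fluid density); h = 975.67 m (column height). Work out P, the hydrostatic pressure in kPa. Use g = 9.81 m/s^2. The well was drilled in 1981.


P = rho * g * h / 1e6
P = 969.15 * 9.81 * 975.67 / 1e6
P = 9.276047 MPa
Convert: 9.276047 MPa * 1000.0 = 9276.0 kPa
P = 9276.0 kPa


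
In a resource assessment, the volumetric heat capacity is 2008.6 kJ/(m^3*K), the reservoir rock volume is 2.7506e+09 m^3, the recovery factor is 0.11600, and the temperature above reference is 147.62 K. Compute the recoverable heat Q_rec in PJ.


Step 1: Q_s = Vr*rhoc*dT/1e12 = 2.7506e+09*2008.6*147.62/1e12 = 815.5791 PJ
Step 2: Q_rec = Q_s * RF = 815.5791 * 0.116 = 94.607 PJ
Q_rec = 94.607 PJ


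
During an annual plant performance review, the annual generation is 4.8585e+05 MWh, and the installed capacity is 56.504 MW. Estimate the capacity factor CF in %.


CF = E_a / (cap * 8760) * 100
CF = 4.8585e+05 / (56.504 * 8760) * 100
CF = 98.156 %


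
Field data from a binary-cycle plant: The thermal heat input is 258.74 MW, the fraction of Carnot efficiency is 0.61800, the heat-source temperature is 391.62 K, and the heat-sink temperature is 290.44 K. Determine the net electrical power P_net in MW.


Step 1: eta = (1 - Tc/Th)*f = (1 - 290.44/391.62)*0.618 = 0.1596681
Step 2: P_net = eta * Q_in = 0.1596681 * 258.74 = 41.313 MW
P_net = 41.313 MW


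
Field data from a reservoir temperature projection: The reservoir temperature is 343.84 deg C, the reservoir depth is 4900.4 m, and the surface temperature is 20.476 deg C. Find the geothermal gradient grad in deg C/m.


grad = (T_res - T_surf) / d * 1000
grad = (343.84 - 20.476) / 4900.4 * 1000
grad = 65.98727 deg C/km
Convert: 65.98727 deg C/km * 0.001 = 0.065987 deg C/m
grad = 0.065987 deg C/m


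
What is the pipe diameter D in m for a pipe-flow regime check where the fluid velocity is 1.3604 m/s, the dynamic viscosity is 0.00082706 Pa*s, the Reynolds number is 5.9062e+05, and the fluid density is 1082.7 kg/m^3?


D = Re * mu / (rho * vel)
D = 5.9062e+05 * 0.00082706 / (1082.7 * 1.3604)
D = 0.33164 m


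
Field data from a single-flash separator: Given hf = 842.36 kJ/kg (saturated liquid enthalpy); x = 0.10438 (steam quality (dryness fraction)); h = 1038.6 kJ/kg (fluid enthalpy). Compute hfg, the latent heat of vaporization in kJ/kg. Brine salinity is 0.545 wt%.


hfg = (h - hf) / x
hfg = (1038.6 - 842.36) / 0.10438
hfg = 1880.1 kJ/kg


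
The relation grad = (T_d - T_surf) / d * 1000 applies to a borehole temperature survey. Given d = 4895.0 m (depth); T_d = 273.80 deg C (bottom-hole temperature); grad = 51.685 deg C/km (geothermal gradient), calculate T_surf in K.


T_surf = T_d - grad * d / 1000
T_surf = 273.80 - 51.685 * 4895.0 / 1000
T_surf = 20.80193 deg C
Convert to K: 20.80193 + 273.15 = 293.95 K
T_surf = 293.95 K


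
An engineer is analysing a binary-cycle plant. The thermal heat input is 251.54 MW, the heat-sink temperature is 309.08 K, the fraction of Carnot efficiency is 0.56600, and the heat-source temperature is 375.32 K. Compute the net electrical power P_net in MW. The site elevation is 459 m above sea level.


Step 1: eta = (1 - Tc/Th)*f = (1 - 309.08/375.32)*0.566 = 0.09989300
Step 2: P_net = eta * Q_in = 0.09989300 * 251.54 = 25.127 MW
P_net = 25.127 MW


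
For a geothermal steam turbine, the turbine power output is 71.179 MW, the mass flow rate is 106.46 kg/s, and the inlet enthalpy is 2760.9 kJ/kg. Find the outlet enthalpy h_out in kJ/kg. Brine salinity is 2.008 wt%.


h_out = h_in - P * 1000 / mdot
h_out = 2760.9 - 71.179 * 1000 / 106.46
h_out = 2092.3 kJ/kg


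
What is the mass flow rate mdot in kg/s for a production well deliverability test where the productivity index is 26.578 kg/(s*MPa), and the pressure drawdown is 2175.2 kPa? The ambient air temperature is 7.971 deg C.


mdot = PI * dP / 1000
mdot = 26.578 * 2175.2 / 1000
mdot = 57.812 kg/s


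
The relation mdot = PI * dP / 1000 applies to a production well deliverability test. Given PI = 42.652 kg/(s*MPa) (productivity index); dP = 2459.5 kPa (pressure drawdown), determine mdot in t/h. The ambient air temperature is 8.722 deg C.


mdot = PI * dP / 1000
mdot = 42.652 * 2459.5 / 1000
mdot = 104.9026 kg/s
Convert: 104.9026 kg/s * 3.6 = 377.65 t/h
mdot = 377.65 t/h


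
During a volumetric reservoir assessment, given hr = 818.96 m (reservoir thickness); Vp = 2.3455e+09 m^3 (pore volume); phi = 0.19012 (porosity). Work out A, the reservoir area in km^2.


A = Vp / (1e6 * hr * phi)
A = 2.3455e+09 / (1e6 * 818.96 * 0.19012)
A = 15.064 km^2


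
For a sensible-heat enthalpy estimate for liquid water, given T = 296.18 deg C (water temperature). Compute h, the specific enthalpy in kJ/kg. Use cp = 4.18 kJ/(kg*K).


h = cp * T
h = 4.18 * 296.18
h = 1238.0 kJ/kg


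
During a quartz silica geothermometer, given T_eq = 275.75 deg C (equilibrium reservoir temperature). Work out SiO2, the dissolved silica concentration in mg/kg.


SiO2 = 10^(5.19 - 1309/(T_eq + 273.15))
SiO2 = 10^(5.19 - 1309/(275.75 + 273.15))
SiO2 = 638.60 mg/kg


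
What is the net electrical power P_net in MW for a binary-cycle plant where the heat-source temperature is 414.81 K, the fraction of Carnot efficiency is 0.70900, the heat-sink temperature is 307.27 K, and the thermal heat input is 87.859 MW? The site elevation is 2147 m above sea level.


Step 1: eta = (1 - Tc/Th)*f = (1 - 307.27/414.81)*0.709 = 0.1838091
Step 2: P_net = eta * Q_in = 0.1838091 * 87.859 = 16.149 MW
P_net = 16.149 MW


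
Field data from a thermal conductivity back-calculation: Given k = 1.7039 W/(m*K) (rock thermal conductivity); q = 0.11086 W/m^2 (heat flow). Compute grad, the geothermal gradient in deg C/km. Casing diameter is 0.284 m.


grad = q / k * 1000
grad = 0.11086 / 1.7039 * 1000
grad = 65.063 deg C/km


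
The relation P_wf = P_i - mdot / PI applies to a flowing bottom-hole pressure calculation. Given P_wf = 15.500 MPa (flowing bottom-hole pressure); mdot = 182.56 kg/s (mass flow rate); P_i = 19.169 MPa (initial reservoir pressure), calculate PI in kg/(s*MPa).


PI = mdot / (P_i - P_wf)
PI = 182.56 / (19.169 - 15.500)
PI = 49.757 kg/(s*MPa)


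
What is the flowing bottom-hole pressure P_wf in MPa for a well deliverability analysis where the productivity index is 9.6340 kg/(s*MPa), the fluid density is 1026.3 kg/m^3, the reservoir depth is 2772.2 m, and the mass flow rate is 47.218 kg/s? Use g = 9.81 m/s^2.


Step 1: P_i = rho*g*h/1e6 = 1026.3*9.81*2772.2/1e6 = 27.91052 MPa
Step 2: P_wf = P_i - mdot/PI = 27.91052 - 47.218/9.634 = 23.009 MPa
P_wf = 23.009 MPa


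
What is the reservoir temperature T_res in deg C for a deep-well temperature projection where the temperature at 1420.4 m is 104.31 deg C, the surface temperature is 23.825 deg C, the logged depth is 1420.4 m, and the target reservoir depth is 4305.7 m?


Step 1: grad = (T_d1 - T_surf)/d1 * 1000 = (104.31 - 23.825)/1420.4 * 1000 = 56.66362 deg C/km
Step 2: T_res = T_surf + grad*d2/1000 = 23.825 + 56.66362*4305.7/1000 = 267.80 deg C
T_res = 267.80 deg C


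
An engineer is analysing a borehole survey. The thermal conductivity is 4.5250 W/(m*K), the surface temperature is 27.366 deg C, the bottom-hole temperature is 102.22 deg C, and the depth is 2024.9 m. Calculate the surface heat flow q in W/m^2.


Step 1: grad = (T_d - T_surf)/d * 1000 = (102.22 - 27.366)/2024.9 * 1000 = 36.96676 deg C/km
Step 2: q = k * grad / 1000 = 4.525 * 36.96676 / 1000 = 0.16727 W/m^2
q = 0.16727 W/m^2


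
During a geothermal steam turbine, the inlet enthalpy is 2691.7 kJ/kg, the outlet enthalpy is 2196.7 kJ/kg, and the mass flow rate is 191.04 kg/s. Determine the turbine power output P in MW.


P = mdot * (h_in - h_out) / 1000
P = 191.04 * (2691.7 - 2196.7) / 1000
P = 94.565 MW


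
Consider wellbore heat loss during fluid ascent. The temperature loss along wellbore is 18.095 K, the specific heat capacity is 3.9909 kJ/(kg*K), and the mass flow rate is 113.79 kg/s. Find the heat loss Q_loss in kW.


Q_loss = mdot * cp * dT
Q_loss = 113.79 * 3.9909 * 18.095
Q_loss = 8217.4 kW


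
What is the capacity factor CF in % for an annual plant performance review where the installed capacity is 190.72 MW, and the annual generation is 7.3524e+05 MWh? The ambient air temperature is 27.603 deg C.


CF = E_a / (cap * 8760) * 100
CF = 7.3524e+05 / (190.72 * 8760) * 100
CF = 44.008 %


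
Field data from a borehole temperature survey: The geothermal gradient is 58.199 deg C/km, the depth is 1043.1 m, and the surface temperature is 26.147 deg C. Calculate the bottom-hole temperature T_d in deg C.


T_d = T_surf + grad * d / 1000
T_d = 26.147 + 58.199 * 1043.1 / 1000
T_d = 86.854 deg C


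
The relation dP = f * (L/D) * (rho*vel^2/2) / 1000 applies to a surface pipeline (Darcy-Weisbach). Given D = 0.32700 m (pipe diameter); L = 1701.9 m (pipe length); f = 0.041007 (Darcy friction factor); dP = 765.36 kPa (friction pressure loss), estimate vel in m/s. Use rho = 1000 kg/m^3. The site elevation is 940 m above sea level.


vel = sqrt(dP*1000*2*D / (f*L*rho))
vel = sqrt(765.36*1000*2*0.32700 / (0.041007*1701.9*1000))
vel = 2.6781 m/s


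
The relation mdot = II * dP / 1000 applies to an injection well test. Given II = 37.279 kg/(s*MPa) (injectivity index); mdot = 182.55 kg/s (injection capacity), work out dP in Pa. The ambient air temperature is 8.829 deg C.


dP = mdot * 1000 / II
dP = 182.55 * 1000 / 37.279
dP = 4896.859 kPa
Convert: 4896.859 kPa * 1000.0 = 4.8969e+06 Pa
dP = 4.8969e+06 Pa


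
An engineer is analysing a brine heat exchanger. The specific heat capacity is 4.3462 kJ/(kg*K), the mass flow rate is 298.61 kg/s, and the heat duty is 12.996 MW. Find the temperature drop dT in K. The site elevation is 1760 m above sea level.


dT = Q * 1000 / (mdot * cp)
dT = 12.996 * 1000 / (298.61 * 4.3462)
dT = 10.014 K


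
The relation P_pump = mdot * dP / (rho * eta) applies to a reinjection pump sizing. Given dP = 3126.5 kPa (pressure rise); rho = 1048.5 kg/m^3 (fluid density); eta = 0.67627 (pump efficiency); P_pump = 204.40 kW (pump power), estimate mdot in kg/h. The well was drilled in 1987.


mdot = P_pump * rho * eta / dP
mdot = 204.40 * 1048.5 * 0.67627 / 3126.5
mdot = 46.35654 kg/s
Convert: 46.35654 kg/s * 3600.0 = 1.6688e+05 kg/h
mdot = 1.6688e+05 kg/h


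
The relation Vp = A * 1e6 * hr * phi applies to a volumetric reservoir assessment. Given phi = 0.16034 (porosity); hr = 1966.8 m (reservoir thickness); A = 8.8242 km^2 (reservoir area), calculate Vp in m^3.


Vp = A * 1e6 * hr * phi
Vp = 8.8242 * 1e6 * 1966.8 * 0.16034
Vp = 2.7828e+09 m^3


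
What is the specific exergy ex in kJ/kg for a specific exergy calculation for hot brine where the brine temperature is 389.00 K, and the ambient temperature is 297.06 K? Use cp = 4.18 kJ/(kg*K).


ex = cp * ((T_b - T_0) - T_0 * ln(T_b/T_0))
ex = 4.18 * ((389.00 - 297.06) - 297.06 * ln(389.00/297.06))
ex = 49.488 kJ/kg


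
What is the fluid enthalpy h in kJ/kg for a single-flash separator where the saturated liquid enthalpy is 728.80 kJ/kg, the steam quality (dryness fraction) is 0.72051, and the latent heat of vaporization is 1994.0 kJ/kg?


h = hf + x * hfg
h = 728.80 + 0.72051 * 1994.0
h = 2165.5 kJ/kg


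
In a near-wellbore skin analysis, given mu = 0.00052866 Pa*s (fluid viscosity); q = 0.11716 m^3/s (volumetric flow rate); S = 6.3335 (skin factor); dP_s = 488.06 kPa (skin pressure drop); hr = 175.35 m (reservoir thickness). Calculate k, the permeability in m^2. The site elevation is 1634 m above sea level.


k = S*q*mu / (2*pi*dP_s*1000*hr)
k = 6.3335*0.11716*0.00052866 / (2*pi*488.06*1000*175.35)
k = 7.2953e-13 m^2


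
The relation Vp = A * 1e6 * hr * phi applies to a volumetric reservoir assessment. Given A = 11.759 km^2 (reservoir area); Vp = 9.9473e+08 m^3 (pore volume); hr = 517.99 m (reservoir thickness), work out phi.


phi = Vp / (A * 1e6 * hr)
phi = 9.9473e+08 / (11.759 * 1e6 * 517.99)
phi = 0.16331


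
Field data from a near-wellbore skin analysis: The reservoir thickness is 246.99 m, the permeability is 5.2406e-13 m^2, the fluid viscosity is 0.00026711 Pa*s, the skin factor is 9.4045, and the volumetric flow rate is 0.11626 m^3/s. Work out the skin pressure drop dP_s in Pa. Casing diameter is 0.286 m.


dP_s = S * q * mu / (2*pi*k*hr) / 1000
dP_s = 9.4045 * 0.11626 * 0.00026711 / (2*pi*5.2406e-13*246.99) / 1000
dP_s = 359.1004 kPa
Convert: 359.1004 kPa * 1000.0 = 3.5910e+05 Pa
dP_s = 3.5910e+05 Pa


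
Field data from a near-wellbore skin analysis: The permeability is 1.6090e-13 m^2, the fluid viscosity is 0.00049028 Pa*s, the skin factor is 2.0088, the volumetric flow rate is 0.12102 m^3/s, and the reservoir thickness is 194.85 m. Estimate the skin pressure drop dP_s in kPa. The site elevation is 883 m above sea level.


dP_s = S * q * mu / (2*pi*k*hr) / 1000
dP_s = 2.0088 * 0.12102 * 0.00049028 / (2*pi*1.6090e-13*194.85) / 1000
dP_s = 605.06 kPa


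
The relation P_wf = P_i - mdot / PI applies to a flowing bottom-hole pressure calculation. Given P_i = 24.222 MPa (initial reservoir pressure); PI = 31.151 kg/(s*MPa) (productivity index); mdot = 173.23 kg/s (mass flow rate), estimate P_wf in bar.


P_wf = P_i - mdot / PI
P_wf = 24.222 - 173.23 / 31.151
P_wf = 18.66102 MPa
Convert: 18.66102 MPa * 10.0 = 186.61 bar
P_wf = 186.61 bar


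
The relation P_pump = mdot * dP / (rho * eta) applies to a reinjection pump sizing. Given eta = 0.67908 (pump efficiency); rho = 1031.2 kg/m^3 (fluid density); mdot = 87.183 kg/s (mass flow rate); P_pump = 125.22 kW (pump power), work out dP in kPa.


dP = P_pump * rho * eta / mdot
dP = 125.22 * 1031.2 * 0.67908 / 87.183
dP = 1005.8 kPa


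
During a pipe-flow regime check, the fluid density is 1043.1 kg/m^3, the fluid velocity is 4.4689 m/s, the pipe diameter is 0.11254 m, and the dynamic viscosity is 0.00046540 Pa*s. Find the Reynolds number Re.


Re = rho * vel * D / mu
Re = 1043.1 * 4.4689 * 0.11254 / 0.00046540
Re = 1.1272e+06


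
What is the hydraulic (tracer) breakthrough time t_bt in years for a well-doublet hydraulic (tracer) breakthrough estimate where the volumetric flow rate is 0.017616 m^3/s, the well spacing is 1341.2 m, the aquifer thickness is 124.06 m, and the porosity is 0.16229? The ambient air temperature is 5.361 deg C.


t_bt = pi * hr * phi * L^2 / (3 * Qv) / (365.25*86400)
t_bt = pi * 124.06 * 0.16229 * 1341.2^2 / (3 * 0.017616) / (365.25*86400)
t_bt = 68.223 years


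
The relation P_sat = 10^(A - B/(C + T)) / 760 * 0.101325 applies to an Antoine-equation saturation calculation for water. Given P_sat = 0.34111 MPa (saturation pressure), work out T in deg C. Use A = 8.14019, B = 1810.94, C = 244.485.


T = B / (A - log10(P_sat * 760 / 0.101325)) - C
T = 1810.94 / (8.14019 - log10(0.34111 * 760 / 0.101325)) - 244.485
T = 138.20 deg C


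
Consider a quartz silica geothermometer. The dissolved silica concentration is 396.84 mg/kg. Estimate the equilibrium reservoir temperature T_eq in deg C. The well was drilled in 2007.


T_eq = 1309 / (5.19 - log10(SiO2)) - 273.15
T_eq = 1309 / (5.19 - log10(396.84)) - 273.15
T_eq = 231.99 deg C


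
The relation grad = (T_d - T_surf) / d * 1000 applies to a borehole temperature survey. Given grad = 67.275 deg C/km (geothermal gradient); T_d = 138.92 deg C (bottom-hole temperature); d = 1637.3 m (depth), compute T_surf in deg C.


T_surf = T_d - grad * d / 1000
T_surf = 138.92 - 67.275 * 1637.3 / 1000
T_surf = 28.771 deg C


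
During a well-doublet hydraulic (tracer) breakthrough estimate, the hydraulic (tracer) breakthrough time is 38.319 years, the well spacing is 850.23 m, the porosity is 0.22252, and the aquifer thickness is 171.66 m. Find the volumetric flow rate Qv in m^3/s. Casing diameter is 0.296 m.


Qv = pi*hr*phi*L^2 / (3*t_bt*365.25*86400)
Qv = pi*171.66*0.22252*850.23^2 / (3*38.319*365.25*86400)
Qv = 0.023912 m^3/s


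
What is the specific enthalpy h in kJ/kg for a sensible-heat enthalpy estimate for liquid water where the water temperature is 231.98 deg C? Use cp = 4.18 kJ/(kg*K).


h = cp * T
h = 4.18 * 231.98
h = 969.68 kJ/kg


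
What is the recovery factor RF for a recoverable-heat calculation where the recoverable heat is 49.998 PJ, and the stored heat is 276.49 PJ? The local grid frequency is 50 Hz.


RF = Q_rec / Q_s
RF = 49.998 / 276.49
RF = 0.18083


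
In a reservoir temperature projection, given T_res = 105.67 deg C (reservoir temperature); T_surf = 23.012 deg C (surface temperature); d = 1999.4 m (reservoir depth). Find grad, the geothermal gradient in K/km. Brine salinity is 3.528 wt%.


grad = (T_res - T_surf) / d * 1000
grad = (105.67 - 23.012) / 1999.4 * 1000
grad = 41.34140 deg C/km
Convert: 41.34140 deg C/km * 1.0 = 41.341 K/km
grad = 41.341 K/km


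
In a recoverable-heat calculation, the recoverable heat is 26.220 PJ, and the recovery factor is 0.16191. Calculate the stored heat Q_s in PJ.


Q_s = Q_rec / RF
Q_s = 26.220 / 0.16191
Q_s = 161.94 PJ


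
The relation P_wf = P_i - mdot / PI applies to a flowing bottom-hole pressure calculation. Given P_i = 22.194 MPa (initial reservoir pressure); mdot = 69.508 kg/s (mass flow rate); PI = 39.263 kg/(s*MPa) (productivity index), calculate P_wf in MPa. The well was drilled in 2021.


P_wf = P_i - mdot / PI
P_wf = 22.194 - 69.508 / 39.263
P_wf = 20.424 MPa


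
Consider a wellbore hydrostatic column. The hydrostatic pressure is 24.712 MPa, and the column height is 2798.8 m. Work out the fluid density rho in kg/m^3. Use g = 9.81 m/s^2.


rho = P * 1e6 / (g * h)
rho = 24.712 * 1e6 / (9.81 * 2798.8)
rho = 900.05 kg/m^3


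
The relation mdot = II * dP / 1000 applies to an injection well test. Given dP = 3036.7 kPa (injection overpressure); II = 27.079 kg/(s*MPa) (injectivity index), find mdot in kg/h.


mdot = II * dP / 1000
mdot = 27.079 * 3036.7 / 1000
mdot = 82.23080 kg/s
Convert: 82.23080 kg/s * 3600.0 = 2.9603e+05 kg/h
mdot = 2.9603e+05 kg/h


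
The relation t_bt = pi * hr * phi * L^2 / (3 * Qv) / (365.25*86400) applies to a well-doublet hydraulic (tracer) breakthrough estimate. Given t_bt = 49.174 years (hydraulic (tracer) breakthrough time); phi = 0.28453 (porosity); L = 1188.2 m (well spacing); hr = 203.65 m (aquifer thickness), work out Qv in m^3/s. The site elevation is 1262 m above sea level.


Qv = pi*hr*phi*L^2 / (3*t_bt*365.25*86400)
Qv = pi*203.65*0.28453*1188.2^2 / (3*49.174*365.25*86400)
Qv = 0.055205 m^3/s


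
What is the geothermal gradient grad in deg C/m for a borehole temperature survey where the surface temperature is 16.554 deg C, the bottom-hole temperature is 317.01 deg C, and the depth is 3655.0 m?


grad = (T_d - T_surf) / d * 1000
grad = (317.01 - 16.554) / 3655.0 * 1000
grad = 82.20410 deg C/km
Convert: 82.20410 deg C/km * 0.001 = 0.082204 deg C/m
grad = 0.082204 deg C/m


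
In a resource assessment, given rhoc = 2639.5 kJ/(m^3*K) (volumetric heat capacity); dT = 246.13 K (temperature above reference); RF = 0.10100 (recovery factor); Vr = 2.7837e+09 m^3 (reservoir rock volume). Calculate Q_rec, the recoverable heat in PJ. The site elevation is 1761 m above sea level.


Step 1: Q_s = Vr*rhoc*dT/1e12 = 2.7837e+09*2639.5*246.13/1e12 = 1808.459 PJ
Step 2: Q_rec = Q_s * RF = 1808.459 * 0.101 = 182.65 PJ
Q_rec = 182.65 PJ


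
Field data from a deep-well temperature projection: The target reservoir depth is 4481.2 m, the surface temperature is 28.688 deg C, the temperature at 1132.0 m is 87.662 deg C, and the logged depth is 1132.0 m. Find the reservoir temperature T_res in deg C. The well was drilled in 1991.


Step 1: grad = (T_d1 - T_surf)/d1 * 1000 = (87.662 - 28.688)/1132.0 * 1000 = 52.09717 deg C/km
Step 2: T_res = T_surf + grad*d2/1000 = 28.688 + 52.09717*4481.2/1000 = 262.15 deg C
T_res = 262.15 deg C


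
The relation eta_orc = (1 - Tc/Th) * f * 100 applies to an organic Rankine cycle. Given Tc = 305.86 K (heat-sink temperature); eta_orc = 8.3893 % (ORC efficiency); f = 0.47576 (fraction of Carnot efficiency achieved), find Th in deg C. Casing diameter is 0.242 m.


Th = Tc / (1 - (eta_orc/100)/f)
Th = 305.86 / (1 - (8.3893/100)/0.47576)
Th = 371.3402 K
Convert to deg C: 371.3402 - 273.15 = 98.190 deg C
Th = 98.190 deg C


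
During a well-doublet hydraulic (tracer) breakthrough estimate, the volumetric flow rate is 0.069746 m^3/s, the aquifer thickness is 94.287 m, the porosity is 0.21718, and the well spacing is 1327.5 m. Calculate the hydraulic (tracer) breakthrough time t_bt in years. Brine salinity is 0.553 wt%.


t_bt = pi * hr * phi * L^2 / (3 * Qv) / (365.25*86400)
t_bt = pi * 94.287 * 0.21718 * 1327.5^2 / (3 * 0.069746) / (365.25*86400)
t_bt = 17.169 years


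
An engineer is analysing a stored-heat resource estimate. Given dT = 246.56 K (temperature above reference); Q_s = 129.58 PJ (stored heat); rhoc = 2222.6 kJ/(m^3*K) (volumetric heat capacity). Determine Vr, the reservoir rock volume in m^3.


Vr = Q_s * 1e12 / (rhoc * dT)
Vr = 129.58 * 1e12 / (2222.6 * 246.56)
Vr = 2.3646e+08 m^3


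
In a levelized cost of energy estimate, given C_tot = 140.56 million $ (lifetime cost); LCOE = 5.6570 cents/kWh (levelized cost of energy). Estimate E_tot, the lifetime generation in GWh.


E_tot = C_tot / LCOE * 100
E_tot = 140.56 / 5.6570 * 100
E_tot = 2484.7 GWh


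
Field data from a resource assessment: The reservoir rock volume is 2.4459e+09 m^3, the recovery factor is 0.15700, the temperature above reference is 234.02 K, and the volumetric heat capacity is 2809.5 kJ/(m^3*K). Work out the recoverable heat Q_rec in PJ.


Step 1: Q_s = Vr*rhoc*dT/1e12 = 2.4459e+09*2809.5*234.02/1e12 = 1608.128 PJ
Step 2: Q_rec = Q_s * RF = 1608.128 * 0.157 = 252.48 PJ
Q_rec = 252.48 PJ


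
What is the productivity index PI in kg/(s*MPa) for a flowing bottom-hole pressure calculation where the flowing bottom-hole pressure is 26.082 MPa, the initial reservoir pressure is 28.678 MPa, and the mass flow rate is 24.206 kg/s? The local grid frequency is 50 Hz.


PI = mdot / (P_i - P_wf)
PI = 24.206 / (28.678 - 26.082)
PI = 9.3243 kg/(s*MPa)


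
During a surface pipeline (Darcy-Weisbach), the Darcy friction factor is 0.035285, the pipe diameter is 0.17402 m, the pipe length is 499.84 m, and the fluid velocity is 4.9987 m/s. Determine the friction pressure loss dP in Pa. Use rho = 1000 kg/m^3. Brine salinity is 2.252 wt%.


dP = f * (L/D) * (rho*vel^2/2) / 1000
dP = 0.035285 * (499.84/0.17402) * (1000*4.9987^2/2) / 1000
dP = 1266.211 kPa
Convert: 1266.211 kPa * 1000.0 = 1.2662e+06 Pa
dP = 1.2662e+06 Pa


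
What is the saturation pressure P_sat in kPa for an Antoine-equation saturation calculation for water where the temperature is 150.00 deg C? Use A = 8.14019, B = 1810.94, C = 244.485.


P_sat = 10^(A - B/(C + T)) / 760 * 0.101325
P_sat = 10^(8.14019 - 1810.94/(244.485 + 150.00)) / 760 * 0.101325
P_sat = 0.4725519 MPa
Convert: 0.4725519 MPa * 1000.0 = 472.55 kPa
P_sat = 472.55 kPa


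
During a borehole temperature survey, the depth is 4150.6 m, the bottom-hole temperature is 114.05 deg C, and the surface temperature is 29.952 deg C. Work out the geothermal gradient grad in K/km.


grad = (T_d - T_surf) / d * 1000
grad = (114.05 - 29.952) / 4150.6 * 1000
grad = 20.26165 deg C/km
Convert: 20.26165 deg C/km * 1.0 = 20.262 K/km
grad = 20.262 K/km


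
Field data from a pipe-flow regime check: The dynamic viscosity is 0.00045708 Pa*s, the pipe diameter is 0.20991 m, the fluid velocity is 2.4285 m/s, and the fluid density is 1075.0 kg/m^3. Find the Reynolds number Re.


Re = rho * vel * D / mu
Re = 1075.0 * 2.4285 * 0.20991 / 0.00045708
Re = 1.1989e+06


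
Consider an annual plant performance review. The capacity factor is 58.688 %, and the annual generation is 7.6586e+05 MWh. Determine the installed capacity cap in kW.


cap = E_a / (CF/100 * 8760)
cap = 7.6586e+05 / (58.688/100 * 8760)
cap = 148.9690 MW
Convert: 148.9690 MW * 1000.0 = 1.4897e+05 kW
cap = 1.4897e+05 kW


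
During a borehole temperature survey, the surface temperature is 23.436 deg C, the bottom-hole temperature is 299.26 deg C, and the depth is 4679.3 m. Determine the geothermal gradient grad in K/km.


grad = (T_d - T_surf) / d * 1000
grad = (299.26 - 23.436) / 4679.3 * 1000
grad = 58.94557 deg C/km
Convert: 58.94557 deg C/km * 1.0 = 58.946 K/km
grad = 58.946 K/km


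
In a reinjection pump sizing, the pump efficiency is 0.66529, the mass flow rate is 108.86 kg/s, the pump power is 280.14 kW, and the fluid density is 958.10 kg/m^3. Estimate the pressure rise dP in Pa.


dP = P_pump * rho * eta / mdot
dP = 280.14 * 958.10 * 0.66529 / 108.86
dP = 1640.320 kPa
Convert: 1640.320 kPa * 1000.0 = 1.6403e+06 Pa
dP = 1.6403e+06 Pa


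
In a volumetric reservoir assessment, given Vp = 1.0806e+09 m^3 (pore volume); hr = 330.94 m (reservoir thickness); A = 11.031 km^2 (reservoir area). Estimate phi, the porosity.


phi = Vp / (A * 1e6 * hr)
phi = 1.0806e+09 / (11.031 * 1e6 * 330.94)
phi = 0.29601


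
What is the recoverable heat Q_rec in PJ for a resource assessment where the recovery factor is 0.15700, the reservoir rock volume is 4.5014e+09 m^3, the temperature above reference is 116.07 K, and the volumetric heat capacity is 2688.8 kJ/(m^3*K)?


Step 1: Q_s = Vr*rhoc*dT/1e12 = 4.5014e+09*2688.8*116.07/1e12 = 1404.837 PJ
Step 2: Q_rec = Q_s * RF = 1404.837 * 0.157 = 220.56 PJ
Q_rec = 220.56 PJ


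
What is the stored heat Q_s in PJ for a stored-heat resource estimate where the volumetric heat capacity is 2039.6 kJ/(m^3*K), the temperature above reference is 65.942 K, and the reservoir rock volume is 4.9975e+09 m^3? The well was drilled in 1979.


Q_s = Vr * rhoc * dT / 1e12
Q_s = 4.9975e+09 * 2039.6 * 65.942 / 1e12
Q_s = 672.14 PJ


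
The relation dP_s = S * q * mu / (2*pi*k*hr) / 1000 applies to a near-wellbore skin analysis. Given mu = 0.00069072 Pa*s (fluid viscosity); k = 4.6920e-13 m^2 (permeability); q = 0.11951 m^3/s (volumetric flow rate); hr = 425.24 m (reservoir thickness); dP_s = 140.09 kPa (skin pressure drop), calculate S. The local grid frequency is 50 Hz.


S = dP_s * 1000 * 2*pi*k*hr / (q*mu)
S = 140.09 * 1000 * 2*pi*4.6920e-13*425.24 / (0.11951*0.00069072)
S = 2.1275


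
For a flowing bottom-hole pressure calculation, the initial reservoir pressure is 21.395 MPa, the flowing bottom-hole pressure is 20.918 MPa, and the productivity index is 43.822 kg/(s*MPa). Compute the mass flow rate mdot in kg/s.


mdot = (P_i - P_wf) * PI
mdot = (21.395 - 20.918) * 43.822
mdot = 20.903 kg/s


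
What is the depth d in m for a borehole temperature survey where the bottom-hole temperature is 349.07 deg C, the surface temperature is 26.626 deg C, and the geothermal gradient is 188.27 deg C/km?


d = (T_d - T_surf) / grad * 1000
d = (349.07 - 26.626) / 188.27 * 1000
d = 1712.7 m


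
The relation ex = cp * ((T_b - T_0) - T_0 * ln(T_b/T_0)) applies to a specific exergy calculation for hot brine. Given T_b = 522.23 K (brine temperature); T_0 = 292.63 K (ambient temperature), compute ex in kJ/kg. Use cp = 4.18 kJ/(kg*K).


ex = cp * ((T_b - T_0) - T_0 * ln(T_b/T_0))
ex = 4.18 * ((522.23 - 292.63) - 292.63 * ln(522.23/292.63))
ex = 251.26 kJ/kg


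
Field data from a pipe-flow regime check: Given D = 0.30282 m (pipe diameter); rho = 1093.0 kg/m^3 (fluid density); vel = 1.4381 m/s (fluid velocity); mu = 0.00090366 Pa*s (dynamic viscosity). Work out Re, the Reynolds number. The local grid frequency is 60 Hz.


Re = rho * vel * D / mu
Re = 1093.0 * 1.4381 * 0.30282 / 0.00090366
Re = 5.2673e+05


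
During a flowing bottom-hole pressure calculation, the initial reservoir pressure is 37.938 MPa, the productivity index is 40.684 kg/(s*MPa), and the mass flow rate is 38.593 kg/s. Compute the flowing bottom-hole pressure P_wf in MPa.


P_wf = P_i - mdot / PI
P_wf = 37.938 - 38.593 / 40.684
P_wf = 36.989 MPa


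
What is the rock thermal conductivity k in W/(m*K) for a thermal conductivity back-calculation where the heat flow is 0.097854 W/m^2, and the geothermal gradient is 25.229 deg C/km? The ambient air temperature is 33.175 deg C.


k = q / (grad / 1000)
k = 0.097854 / (25.229 / 1000)
k = 3.8786 W/(m*K)


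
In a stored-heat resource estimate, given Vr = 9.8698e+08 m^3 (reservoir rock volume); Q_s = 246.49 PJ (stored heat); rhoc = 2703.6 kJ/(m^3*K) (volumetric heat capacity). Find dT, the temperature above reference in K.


dT = Q_s * 1e12 / (Vr * rhoc)
dT = 246.49 * 1e12 / (9.8698e+08 * 2703.6)
dT = 92.374 K


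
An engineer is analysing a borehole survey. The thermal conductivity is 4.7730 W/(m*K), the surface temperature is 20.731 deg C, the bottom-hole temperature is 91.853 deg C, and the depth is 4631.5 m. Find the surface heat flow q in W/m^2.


Step 1: grad = (T_d - T_surf)/d * 1000 = (91.853 - 20.731)/4631.5 * 1000 = 15.35615 deg C/km
Step 2: q = k * grad / 1000 = 4.773 * 15.35615 / 1000 = 0.073295 W/m^2
q = 0.073295 W/m^2


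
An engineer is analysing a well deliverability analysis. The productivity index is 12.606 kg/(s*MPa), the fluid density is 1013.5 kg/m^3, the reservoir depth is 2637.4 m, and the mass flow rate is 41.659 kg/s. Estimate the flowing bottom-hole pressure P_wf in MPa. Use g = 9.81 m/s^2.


Step 1: P_i = rho*g*h/1e6 = 1013.5*9.81*2637.4/1e6 = 26.22218 MPa
Step 2: P_wf = P_i - mdot/PI = 26.22218 - 41.659/12.606 = 22.917 MPa
P_wf = 22.917 MPa


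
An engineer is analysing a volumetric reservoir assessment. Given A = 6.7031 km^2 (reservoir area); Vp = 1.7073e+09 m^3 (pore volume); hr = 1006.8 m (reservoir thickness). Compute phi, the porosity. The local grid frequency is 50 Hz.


phi = Vp / (A * 1e6 * hr)
phi = 1.7073e+09 / (6.7031 * 1e6 * 1006.8)
phi = 0.25298


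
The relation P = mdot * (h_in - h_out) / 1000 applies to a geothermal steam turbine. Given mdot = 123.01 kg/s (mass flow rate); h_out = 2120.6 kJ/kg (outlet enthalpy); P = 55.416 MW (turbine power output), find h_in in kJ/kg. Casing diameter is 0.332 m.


h_in = h_out + P * 1000 / mdot
h_in = 2120.6 + 55.416 * 1000 / 123.01
h_in = 2571.1 kJ/kg


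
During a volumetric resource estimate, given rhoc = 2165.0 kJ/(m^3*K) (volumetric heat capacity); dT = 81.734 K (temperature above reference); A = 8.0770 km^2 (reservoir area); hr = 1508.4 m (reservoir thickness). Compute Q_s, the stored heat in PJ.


Step 1: Vr = A*1e6*hr = 8.077*1e6*1508.4 = 1.218335e+10 m^3
Step 2: Q_s = Vr*rhoc*dT/1e12 = 1.218335e+10*2165.0*81.734/1e12 = 2155.9 PJ
Q_s = 2155.9 PJ


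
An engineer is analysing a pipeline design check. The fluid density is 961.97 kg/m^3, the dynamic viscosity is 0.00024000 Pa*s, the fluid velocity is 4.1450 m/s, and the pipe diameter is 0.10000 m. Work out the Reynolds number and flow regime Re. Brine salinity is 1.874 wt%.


Step 1: Re = rho*vel*D/mu = 961.97*4.145*0.1/0.00024 = 1.6614e+06
Step 2: Re = 1.6614e+06 > 4000, so flow is turbulent.
Re = 1.6614e+06 (turbulent)


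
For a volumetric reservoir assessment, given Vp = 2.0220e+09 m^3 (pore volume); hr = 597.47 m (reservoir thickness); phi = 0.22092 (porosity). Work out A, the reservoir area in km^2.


A = Vp / (1e6 * hr * phi)
A = 2.0220e+09 / (1e6 * 597.47 * 0.22092)
A = 15.319 km^2


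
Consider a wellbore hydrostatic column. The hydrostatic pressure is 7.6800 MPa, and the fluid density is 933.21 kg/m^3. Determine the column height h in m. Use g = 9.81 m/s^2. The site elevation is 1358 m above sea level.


h = P * 1e6 / (g * rho)
h = 7.6800 * 1e6 / (9.81 * 933.21)
h = 838.91 m


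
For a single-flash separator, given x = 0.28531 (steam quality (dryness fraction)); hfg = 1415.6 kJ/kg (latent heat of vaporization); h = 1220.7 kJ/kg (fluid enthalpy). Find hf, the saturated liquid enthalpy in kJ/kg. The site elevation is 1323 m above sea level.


hf = h - x * hfg
hf = 1220.7 - 0.28531 * 1415.6
hf = 816.82 kJ/kg


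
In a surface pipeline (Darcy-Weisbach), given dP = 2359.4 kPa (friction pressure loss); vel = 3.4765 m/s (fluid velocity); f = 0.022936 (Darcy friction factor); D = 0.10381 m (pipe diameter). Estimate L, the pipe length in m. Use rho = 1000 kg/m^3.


L = dP*1000*D / (f*rho*vel^2/2)
L = 2359.4*1000*0.10381 / (0.022936*1000*3.4765^2/2)
L = 1767.1 m


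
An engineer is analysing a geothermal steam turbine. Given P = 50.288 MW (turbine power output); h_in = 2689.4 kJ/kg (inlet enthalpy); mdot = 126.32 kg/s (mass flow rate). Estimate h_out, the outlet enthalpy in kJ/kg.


h_out = h_in - P * 1000 / mdot
h_out = 2689.4 - 50.288 * 1000 / 126.32
h_out = 2291.3 kJ/kg


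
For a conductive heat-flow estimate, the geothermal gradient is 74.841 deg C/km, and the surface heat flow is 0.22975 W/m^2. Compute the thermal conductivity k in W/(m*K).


k = q * 1000 / grad
k = 0.22975 * 1000 / 74.841
k = 3.0698 W/(m*K)


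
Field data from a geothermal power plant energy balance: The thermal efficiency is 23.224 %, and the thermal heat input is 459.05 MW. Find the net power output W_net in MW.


W_net = eta / 100 * Q_in
W_net = 23.224 / 100 * 459.05
W_net = 106.61 MW


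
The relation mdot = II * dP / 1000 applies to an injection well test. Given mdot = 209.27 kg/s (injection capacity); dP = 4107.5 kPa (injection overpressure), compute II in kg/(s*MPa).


II = mdot * 1000 / dP
II = 209.27 * 1000 / 4107.5
II = 50.948 kg/(s*MPa)


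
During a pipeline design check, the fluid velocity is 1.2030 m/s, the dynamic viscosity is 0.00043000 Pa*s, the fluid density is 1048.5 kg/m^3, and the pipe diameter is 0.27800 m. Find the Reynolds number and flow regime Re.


Step 1: Re = rho*vel*D/mu = 1048.5*1.203*0.278/0.00043 = 8.1547e+05
Step 2: Re = 8.1547e+05 > 4000, so flow is turbulent.
Re = 8.1547e+05 (turbulent)


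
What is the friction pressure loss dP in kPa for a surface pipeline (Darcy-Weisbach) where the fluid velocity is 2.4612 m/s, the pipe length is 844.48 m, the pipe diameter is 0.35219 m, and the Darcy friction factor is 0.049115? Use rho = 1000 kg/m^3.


dP = f * (L/D) * (rho*vel^2/2) / 1000
dP = 0.049115 * (844.48/0.35219) * (1000*2.4612^2/2) / 1000
dP = 356.69 kPa


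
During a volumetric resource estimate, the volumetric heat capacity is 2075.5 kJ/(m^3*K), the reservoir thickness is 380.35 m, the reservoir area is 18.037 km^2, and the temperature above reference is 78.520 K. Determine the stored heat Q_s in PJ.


Step 1: Vr = A*1e6*hr = 18.037*1e6*380.35 = 6.860373e+09 m^3
Step 2: Q_s = Vr*rhoc*dT/1e12 = 6.860373e+09*2075.5*78.52/1e12 = 1118.0 PJ
Q_s = 1118.0 PJ


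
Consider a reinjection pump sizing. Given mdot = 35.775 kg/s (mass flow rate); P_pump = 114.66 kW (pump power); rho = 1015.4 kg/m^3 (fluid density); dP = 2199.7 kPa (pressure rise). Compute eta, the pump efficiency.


eta = mdot * dP / (rho * P_pump)
eta = 35.775 * 2199.7 / (1015.4 * 114.66)
eta = 0.67592


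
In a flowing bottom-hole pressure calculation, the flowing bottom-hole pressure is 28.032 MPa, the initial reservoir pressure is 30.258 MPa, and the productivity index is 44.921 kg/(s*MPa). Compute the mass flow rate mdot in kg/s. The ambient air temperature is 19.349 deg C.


mdot = (P_i - P_wf) * PI
mdot = (30.258 - 28.032) * 44.921
mdot = 99.994 kg/s


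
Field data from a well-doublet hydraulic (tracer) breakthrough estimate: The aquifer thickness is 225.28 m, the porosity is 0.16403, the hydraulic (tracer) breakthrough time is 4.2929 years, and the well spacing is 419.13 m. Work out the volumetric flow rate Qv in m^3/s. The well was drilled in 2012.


Qv = pi*hr*phi*L^2 / (3*t_bt*365.25*86400)
Qv = pi*225.28*0.16403*419.13^2 / (3*4.2929*365.25*86400)
Qv = 0.050178 m^3/s


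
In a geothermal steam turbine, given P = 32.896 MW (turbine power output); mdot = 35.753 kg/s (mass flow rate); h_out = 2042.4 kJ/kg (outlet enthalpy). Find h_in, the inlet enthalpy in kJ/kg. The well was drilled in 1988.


h_in = h_out + P * 1000 / mdot
h_in = 2042.4 + 32.896 * 1000 / 35.753
h_in = 2962.5 kJ/kg


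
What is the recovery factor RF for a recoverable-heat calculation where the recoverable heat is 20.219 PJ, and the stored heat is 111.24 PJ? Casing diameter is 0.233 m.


RF = Q_rec / Q_s
RF = 20.219 / 111.24
RF = 0.18176


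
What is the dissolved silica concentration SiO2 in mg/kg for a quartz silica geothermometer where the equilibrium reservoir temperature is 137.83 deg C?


SiO2 = 10^(5.19 - 1309/(T_eq + 273.15))
SiO2 = 10^(5.19 - 1309/(137.83 + 273.15))
SiO2 = 101.14 mg/kg


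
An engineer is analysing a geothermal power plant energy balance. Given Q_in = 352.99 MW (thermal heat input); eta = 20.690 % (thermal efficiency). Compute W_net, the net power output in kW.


W_net = eta / 100 * Q_in
W_net = 20.690 / 100 * 352.99
W_net = 73.03363 MW
Convert: 73.03363 MW * 1000.0 = 73034 kW
W_net = 73034 kW


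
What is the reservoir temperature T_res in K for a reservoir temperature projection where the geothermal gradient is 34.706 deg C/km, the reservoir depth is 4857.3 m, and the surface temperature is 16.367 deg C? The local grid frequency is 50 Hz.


T_res = T_surf + grad * d / 1000
T_res = 16.367 + 34.706 * 4857.3 / 1000
T_res = 184.9445 deg C
Convert to K: 184.9445 + 273.15 = 458.09 K
T_res = 458.09 K


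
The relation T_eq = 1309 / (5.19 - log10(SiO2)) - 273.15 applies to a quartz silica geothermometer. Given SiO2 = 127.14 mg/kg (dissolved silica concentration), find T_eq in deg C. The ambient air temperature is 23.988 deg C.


T_eq = 1309 / (5.19 - log10(SiO2)) - 273.15
T_eq = 1309 / (5.19 - log10(127.14)) - 273.15
T_eq = 151.06 deg C


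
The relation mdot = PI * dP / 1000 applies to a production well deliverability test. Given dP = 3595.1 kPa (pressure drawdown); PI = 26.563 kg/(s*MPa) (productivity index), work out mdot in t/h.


mdot = PI * dP / 1000
mdot = 26.563 * 3595.1 / 1000
mdot = 95.49664 kg/s
Convert: 95.49664 kg/s * 3.6 = 343.79 t/h
mdot = 343.79 t/h
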